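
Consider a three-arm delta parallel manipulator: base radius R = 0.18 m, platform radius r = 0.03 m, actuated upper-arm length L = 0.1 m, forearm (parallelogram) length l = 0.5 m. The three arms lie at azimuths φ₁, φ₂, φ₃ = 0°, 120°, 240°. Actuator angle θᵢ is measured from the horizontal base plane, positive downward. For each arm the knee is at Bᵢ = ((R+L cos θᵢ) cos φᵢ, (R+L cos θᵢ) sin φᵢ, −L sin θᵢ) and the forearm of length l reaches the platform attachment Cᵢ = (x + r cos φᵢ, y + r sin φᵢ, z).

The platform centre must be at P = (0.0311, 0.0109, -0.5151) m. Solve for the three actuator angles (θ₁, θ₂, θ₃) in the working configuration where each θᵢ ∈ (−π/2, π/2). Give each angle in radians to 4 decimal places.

rotate P by −φ1: (0.0311, 0.0109, -0.5151)
  A=0.1189, B=-0.5151, C=(l²−L²−A²−y'²−z²)/(2L)=-0.1979
  √(A²+B²)=0.5286;  θ1 = -1.3439+1.9545 ≈ 0.6106
rotate P by −φ2: (-0.0061, -0.0324, -0.5151)
  A=0.1561, B=-0.5151, C=(l²−L²−A²−y'²−z²)/(2L)=-0.2537
  √(A²+B²)=0.5382;  θ2 = -1.2765+2.0617 ≈ 0.7852
arm 3 (φ=240.0°): x'=-0.0250, y'=0.0215
  e−x'=0.1750;  (l²−L²−(e−x')²−y'²−z²)/2L = -0.2821
  √(A²+B²)=0.5440;  θ3 = -1.2433+2.1159 ≈ 0.8725

θ₁ = 0.6106, θ₂ = 0.7852, θ₃ = 0.8725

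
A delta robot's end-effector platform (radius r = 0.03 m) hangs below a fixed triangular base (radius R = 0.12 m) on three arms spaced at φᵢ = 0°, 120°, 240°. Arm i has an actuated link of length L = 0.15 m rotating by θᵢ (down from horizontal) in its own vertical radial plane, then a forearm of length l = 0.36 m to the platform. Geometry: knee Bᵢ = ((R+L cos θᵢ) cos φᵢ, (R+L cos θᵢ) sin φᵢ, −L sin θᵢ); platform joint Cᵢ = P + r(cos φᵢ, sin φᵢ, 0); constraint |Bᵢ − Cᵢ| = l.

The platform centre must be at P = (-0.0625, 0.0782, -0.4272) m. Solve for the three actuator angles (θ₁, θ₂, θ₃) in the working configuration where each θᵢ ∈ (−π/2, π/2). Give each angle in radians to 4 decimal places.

φ1=0.0° → target in arm frame (-0.0625, 0.0782)
  e−x'=0.1525;  (l²−L²−(e−x')²−y'²−z²)/2L = -0.3492
  √(A²+B²)=0.4536;  θ1 = -1.2279+2.4495 ≈ 1.2216
arm 2 (φ=120.0°): x'=0.0990, y'=0.0150
  A=-0.0090, B=-0.4272, C=(l²−L²−A²−y'²−z²)/(2L)=-0.2524
  θ2 = atan2(B,A) + arccos(C/0.4273) = 0.6108
rotate P by −φ3: (-0.0365, -0.0932, -0.4272)
  A cos θ + B sin θ = C:  0.1265·cos θ + -0.4272·sin θ = -0.3336
  γ=atan2(-0.4272,0.1265)=-1.2830;  ψ=arccos(-0.7488)=2.4171;  θ3=γ+ψ≈1.1341

θ₁ = 1.2216, θ₂ = 0.6108, θ₃ = 1.1341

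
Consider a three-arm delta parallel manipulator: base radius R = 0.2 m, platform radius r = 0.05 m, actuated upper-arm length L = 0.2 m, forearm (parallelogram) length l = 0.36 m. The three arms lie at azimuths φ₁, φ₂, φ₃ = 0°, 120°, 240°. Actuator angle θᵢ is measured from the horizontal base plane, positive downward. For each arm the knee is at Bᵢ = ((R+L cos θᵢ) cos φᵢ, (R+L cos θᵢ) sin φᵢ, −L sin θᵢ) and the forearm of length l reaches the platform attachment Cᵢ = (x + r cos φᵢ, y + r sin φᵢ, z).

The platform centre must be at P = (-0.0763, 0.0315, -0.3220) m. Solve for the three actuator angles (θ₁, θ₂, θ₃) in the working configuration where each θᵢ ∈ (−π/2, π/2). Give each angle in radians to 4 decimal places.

rotate P by −φ1: (-0.0763, 0.0315, -0.3220)
  A=0.2263, B=-0.3220, C=(l²−L²−A²−y'²−z²)/(2L)=-0.1657
  γ=atan2(-0.3220,0.2263)=-0.9582;  ψ=arccos(-0.4211)=2.0054;  θ1=γ+ψ≈1.0472
rotate P by −φ2: (0.0654, 0.0503, -0.3220)
  e−x'=0.0846;  (l²−L²−(e−x')²−y'²−z²)/2L = -0.0594
  θ2 = atan2(B,A) + arccos(C/0.3329) = 0.4363
rotate P by −φ3: (0.0109, -0.0818, -0.3220)
  e−x'=0.1391;  (l²−L²−(e−x')²−y'²−z²)/2L = -0.1003
  √(A²+B²)=0.3508;  θ3 = -1.1629+1.8609 ≈ 0.6980

θ₁ = 1.0472, θ₂ = 0.4363, θ₃ = 0.6980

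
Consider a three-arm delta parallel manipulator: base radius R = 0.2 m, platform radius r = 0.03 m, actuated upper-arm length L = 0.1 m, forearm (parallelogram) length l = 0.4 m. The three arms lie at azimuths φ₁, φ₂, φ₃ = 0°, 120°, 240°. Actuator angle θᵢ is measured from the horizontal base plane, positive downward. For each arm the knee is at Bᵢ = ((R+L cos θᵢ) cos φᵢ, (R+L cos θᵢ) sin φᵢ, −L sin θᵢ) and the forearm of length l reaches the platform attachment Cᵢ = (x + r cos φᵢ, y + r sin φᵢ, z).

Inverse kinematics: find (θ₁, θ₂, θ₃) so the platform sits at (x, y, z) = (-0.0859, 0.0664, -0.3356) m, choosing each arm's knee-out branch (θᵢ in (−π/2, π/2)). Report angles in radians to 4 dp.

φ1=0.0° → target in arm frame (-0.0859, 0.0664)
  e−x'=0.2559;  (l²−L²−(e−x')²−y'²−z²)/2L = -0.1626
  √(A²+B²)=0.4220;  θ1 = -0.9193+1.9663 ≈ 1.0470
φ2=120.0° → target in arm frame (0.1005, 0.0412)
  A cos θ + B sin θ = C:  0.0695·cos θ + -0.3356·sin θ = 0.1542
  √(A²+B²)=0.3427;  θ2 = -1.3665+1.1041 ≈ -0.2623
arm 3 (φ=240.0°): x'=-0.0146, y'=-0.1076
  A=0.1846, B=-0.3356, C=(l²−L²−A²−y'²−z²)/(2L)=-0.0413
  θ3 = atan2(B,A) + arccos(C/0.3830) = 0.6109

θ₁ = 1.0470, θ₂ = -0.2623, θ₃ = 0.6109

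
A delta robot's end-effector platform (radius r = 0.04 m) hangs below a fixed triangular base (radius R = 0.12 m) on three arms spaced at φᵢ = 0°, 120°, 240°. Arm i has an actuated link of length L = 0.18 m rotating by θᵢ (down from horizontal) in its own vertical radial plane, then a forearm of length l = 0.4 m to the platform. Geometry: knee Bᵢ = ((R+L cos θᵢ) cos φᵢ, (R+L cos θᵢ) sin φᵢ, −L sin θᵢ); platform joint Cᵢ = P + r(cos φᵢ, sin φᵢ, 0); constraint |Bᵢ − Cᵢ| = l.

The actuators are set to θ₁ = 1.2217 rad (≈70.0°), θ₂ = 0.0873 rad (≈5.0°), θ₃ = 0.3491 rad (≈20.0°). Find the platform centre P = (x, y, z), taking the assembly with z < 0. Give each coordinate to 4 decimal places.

(-0.2079, 0.0370, -0.3602)

S1 = (0.1416·cos0.0°, 0.1416·sin0.0°, -0.1691) = (0.1416, 0.0000, -0.1691)
S2 = (0.2593·cos120.0°, 0.2593·sin120.0°, -0.0157) = (-0.1297, 0.2246, -0.0157)
arm 3 at φ=240.0°: ρ3 = 0.2491;  S3 = (-0.1246, -0.2158, -0.0616)
|S₂|²−|S₁|² = 0.0188;  |S₃|²−|S₁|² = 0.0172
plane₁₂: -0.5425x+0.4491y+0.3069z = 0.0188
Cramer: x(z) = -0.0335+0.4841z;  y(z) = 0.0015-0.0986z
into |P−S₁|² = l²: 1.2441z² + 0.1685z + -0.1007 = 0;  Δ = 0.5297;  z = -0.3602 or 0.2248 → z<0 root = -0.3602
x = -0.2079, y = 0.0370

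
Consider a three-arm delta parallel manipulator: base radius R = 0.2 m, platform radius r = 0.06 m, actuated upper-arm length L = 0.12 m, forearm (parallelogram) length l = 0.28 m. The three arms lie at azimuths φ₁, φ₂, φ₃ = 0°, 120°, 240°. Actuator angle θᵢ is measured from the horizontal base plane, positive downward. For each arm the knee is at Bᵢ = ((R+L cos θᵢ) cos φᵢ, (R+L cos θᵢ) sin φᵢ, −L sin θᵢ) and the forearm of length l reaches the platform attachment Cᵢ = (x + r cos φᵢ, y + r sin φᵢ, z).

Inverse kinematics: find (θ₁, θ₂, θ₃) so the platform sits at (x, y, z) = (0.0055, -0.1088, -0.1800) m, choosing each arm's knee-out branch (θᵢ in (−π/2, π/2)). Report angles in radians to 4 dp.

rotate P by −φ1: (0.0055, -0.1088, -0.1800)
  A=0.1345, B=-0.1800, C=(l²−L²−A²−y'²−z²)/(2L)=0.0070
  √(A²+B²)=0.2247;  θ1 = -0.9291+1.5398 ≈ 0.6107
φ2=120.0° → target in arm frame (-0.0970, 0.0496)
  A cos θ + B sin θ = C:  0.2370·cos θ + -0.1800·sin θ = -0.1126
  γ=atan2(-0.1800,0.2370)=-0.6496;  ψ=arccos(-0.3783)=1.9588;  θ2=γ+ψ≈1.3092
rotate P by −φ3: (0.0915, 0.0592, -0.1800)
  A cos θ + B sin θ = C:  0.0485·cos θ + -0.1800·sin θ = 0.1073
  √(A²+B²)=0.1864;  θ3 = -1.3075+0.9577 ≈ -0.3498

θ₁ = 0.6107, θ₂ = 1.3092, θ₃ = -0.3498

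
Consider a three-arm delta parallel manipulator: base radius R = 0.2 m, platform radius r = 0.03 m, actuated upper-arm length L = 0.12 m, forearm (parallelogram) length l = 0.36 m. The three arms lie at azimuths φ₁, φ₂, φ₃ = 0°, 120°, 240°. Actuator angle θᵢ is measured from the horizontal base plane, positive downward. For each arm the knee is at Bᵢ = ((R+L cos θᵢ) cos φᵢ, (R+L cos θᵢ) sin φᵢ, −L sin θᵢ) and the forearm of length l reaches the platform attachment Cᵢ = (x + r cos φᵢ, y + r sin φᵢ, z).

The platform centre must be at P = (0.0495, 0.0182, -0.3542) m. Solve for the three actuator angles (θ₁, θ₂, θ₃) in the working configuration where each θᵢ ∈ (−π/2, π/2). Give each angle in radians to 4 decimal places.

θ₁ = 0.6113, θ₂ = 0.9599, θ₃ = 1.1347

rotate P by −φ1: (0.0495, 0.0182, -0.3542)
  e−x'=0.1205;  (l²−L²−(e−x')²−y'²−z²)/2L = -0.1046
  γ=atan2(-0.3542,0.1205)=-1.2429;  ψ=arccos(-0.2796)=1.8542;  θ1=γ+ψ≈0.6113
φ2=120.0° → target in arm frame (-0.0090, -0.0520)
  e−x'=0.1790;  (l²−L²−(e−x')²−y'²−z²)/2L = -0.1875
  θ2 = atan2(B,A) + arccos(C/0.3969) = 0.9599
arm 3 (φ=240.0°): x'=-0.0405, y'=0.0338
  A cos θ + B sin θ = C:  0.2105·cos θ + -0.3542·sin θ = -0.2321
  θ3 = atan2(B,A) + arccos(C/0.4120) = 1.1347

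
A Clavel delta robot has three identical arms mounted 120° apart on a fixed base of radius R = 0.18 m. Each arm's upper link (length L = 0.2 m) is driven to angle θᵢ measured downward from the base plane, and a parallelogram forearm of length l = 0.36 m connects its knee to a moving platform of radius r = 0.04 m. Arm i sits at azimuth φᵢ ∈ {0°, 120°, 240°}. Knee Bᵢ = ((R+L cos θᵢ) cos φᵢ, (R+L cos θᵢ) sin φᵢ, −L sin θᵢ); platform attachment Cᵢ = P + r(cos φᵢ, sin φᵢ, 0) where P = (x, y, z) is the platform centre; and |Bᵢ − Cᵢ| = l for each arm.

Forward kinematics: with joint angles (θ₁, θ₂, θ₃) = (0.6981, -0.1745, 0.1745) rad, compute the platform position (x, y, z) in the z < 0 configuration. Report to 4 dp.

(-0.0628, 0.0212, -0.1778)

φ1=0.0°: virtual centre (0.2932, 0.0000, -0.1286), radius l
arm 2 at φ=120.0°: e+L cos θ2 = 0.3370;  centre 2 = (-0.1685, 0.2918, 0.0347)
centre 3 = (0.3370·cos240.0°, 0.3370·sin240.0°, -0.0347) = (-0.1685, -0.2918, -0.0347)
subtract pairs → two planes through P
[-0.9234 0.5836 0.3266]·P = 0.0122;  [-0.9234 -0.5836 0.1877]·P = 0.0122
Cramer: x(z) = -0.0133+0.2784z;  y(z) = 0.0000-0.1190z
into |P−centre ₁|² = l²: 1.0917z² + 0.0864z + -0.0191 = 0;  Δ = 0.0911;  z = -0.1778 or 0.0986 → z<0 root = -0.1778
x = -0.0628, y = 0.0212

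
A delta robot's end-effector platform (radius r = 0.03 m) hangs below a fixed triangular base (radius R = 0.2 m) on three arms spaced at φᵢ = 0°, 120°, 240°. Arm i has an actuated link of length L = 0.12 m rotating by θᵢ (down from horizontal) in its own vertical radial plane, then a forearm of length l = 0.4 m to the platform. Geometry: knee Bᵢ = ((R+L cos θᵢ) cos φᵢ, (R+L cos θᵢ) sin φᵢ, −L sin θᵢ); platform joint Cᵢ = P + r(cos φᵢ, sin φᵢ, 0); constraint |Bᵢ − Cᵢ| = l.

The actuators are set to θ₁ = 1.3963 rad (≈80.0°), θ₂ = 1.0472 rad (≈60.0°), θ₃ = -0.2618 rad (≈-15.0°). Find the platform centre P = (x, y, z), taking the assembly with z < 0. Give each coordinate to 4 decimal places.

φ1=0.0°: virtual centre (0.1908, 0.0000, -0.1182), radius l
S2 = (0.2300·cos120.0°, 0.2300·sin120.0°, -0.1039) = (-0.1150, 0.1992, -0.1039)
S3 = (0.2859·cos240.0°, 0.2859·sin240.0°, 0.0311) = (-0.1430, -0.2476, 0.0311)
eliminate P² terms by subtracting sphere 1 from 2 and 3
linear system: -0.6117x+0.3984y = 0.0133−0.0285z; -0.6676x+-0.4952y = 0.0323−0.2985z
det = 0.5688;  x = -0.0342+0.2338z,  y = -0.0191+0.2875z
quadratic in z: (1.1373)z²+(0.1201)z+(-0.0950)=0, √Δ=0.6683 → z ∈ {-0.3466, 0.2410}; z = -0.3466 (taking z<0)
x = -0.1153, y = -0.1188

(-0.1153, -0.1188, -0.3466)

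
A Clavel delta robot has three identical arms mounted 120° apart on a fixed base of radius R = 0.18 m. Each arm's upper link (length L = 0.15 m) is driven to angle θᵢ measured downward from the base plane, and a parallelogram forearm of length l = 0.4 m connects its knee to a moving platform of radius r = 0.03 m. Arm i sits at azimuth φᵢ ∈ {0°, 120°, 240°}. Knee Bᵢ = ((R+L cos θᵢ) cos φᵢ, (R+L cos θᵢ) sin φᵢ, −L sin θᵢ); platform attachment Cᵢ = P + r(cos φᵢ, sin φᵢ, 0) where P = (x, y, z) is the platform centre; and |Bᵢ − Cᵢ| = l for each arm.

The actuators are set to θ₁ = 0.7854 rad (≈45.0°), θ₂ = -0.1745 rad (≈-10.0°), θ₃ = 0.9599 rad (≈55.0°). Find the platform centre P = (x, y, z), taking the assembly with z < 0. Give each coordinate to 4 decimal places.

(-0.0454, 0.1255, -0.3370)

arm 1 at φ=0.0°: ρ1 = 0.2561;  O1 = (0.2561, 0.0000, -0.1061)
arm 2 at φ=120.0°: ρ2 = 0.2977;  O2 = (-0.1489, 0.2578, 0.0260)
arm 3 at φ=240.0°: ρ3 = 0.2360;  O3 = (-0.1180, -0.2044, -0.1229)
eliminate P² terms by subtracting sphere 1 from 2 and 3
plane₁₂: -0.8099x+0.5157y+0.2642z = 0.0125
det = 0.7169;  x = -0.0028+0.1265z,  y = 0.0198+-0.3137z
sphere 1 gives Az²+Bz+C=0 with A=1.1144, B=0.1342, C=-0.0813;  B²−4AC=0.3806;  roots -0.3370, 0.2166;  negative root z = -0.3370
x = -0.0454, y = 0.1255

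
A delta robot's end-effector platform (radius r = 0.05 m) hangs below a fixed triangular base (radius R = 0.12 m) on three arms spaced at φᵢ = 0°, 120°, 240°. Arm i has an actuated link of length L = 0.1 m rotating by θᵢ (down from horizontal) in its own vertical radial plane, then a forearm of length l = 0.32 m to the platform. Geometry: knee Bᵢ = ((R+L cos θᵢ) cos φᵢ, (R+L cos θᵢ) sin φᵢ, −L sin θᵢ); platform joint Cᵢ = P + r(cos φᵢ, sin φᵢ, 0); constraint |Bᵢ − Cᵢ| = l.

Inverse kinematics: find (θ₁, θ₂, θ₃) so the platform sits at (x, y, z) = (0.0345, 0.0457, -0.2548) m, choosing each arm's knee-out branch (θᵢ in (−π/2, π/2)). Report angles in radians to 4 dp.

rotate P by −φ1: (0.0345, 0.0457, -0.2548)
  A cos θ + B sin θ = C:  0.0355·cos θ + -0.2548·sin θ = 0.1206
  θ1 = atan2(B,A) + arccos(C/0.2573) = -0.3497
arm 2 (φ=120.0°): x'=0.0223, y'=-0.0527
  e−x'=0.0477;  (l²−L²−(e−x')²−y'²−z²)/2L = 0.1121
  γ=atan2(-0.2548,0.0477)=-1.3858;  ψ=arccos(0.4325)=1.1235;  θ2=γ+ψ≈-0.2623
arm 3 (φ=240.0°): x'=-0.0568, y'=0.0070
  A=0.1268, B=-0.2548, C=(l²−L²−A²−y'²−z²)/(2L)=0.0567
  γ=atan2(-0.2548,0.1268)=-1.1089;  ψ=arccos(0.1993)=1.3702;  θ3=γ+ψ≈0.2613

θ₁ = -0.3497, θ₂ = -0.2623, θ₃ = 0.2613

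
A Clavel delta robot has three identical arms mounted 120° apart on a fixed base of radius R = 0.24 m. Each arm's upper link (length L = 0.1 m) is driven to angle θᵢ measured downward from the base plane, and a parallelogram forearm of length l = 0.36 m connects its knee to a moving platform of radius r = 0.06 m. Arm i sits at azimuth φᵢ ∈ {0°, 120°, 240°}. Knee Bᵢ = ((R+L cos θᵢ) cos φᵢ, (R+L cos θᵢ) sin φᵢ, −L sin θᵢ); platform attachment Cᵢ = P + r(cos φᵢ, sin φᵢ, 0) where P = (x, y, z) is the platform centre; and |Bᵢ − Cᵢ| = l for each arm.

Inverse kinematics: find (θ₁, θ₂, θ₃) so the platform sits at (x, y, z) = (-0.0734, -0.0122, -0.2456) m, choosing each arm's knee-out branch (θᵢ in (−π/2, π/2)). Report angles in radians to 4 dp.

θ₁ = 0.8731, θ₂ = 0.0004, θ₃ = -0.2619

φ1=0.0° → target in arm frame (-0.0734, -0.0122)
  e−x'=0.2534;  (l²−L²−(e−x')²−y'²−z²)/2L = -0.0254
  √(A²+B²)=0.3529;  θ1 = -0.7698+1.6428 ≈ 0.8731
rotate P by −φ2: (0.0261, 0.0697, -0.2456)
  e−x'=0.1539;  (l²−L²−(e−x')²−y'²−z²)/2L = 0.1538
  γ=atan2(-0.2456,0.1539)=-1.0111;  ψ=arccos(0.5306)=1.0115;  θ2=γ+ψ≈0.0004
rotate P by −φ3: (0.0473, -0.0575, -0.2456)
  A=0.1327, B=-0.2456, C=(l²−L²−A²−y'²−z²)/(2L)=0.1918
  θ3 = atan2(B,A) + arccos(C/0.2792) = -0.2619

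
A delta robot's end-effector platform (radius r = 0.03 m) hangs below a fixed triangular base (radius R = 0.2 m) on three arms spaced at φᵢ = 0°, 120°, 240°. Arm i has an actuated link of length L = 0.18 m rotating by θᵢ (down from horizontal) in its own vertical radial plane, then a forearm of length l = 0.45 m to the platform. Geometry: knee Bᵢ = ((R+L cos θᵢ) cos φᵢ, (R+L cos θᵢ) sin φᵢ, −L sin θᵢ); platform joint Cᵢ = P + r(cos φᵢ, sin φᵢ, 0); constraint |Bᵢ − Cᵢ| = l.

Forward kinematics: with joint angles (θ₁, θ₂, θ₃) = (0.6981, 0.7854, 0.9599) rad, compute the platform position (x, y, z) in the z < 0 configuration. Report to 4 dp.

(0.0318, 0.0282, -0.4699)

S1 = (0.3079·cos0.0°, 0.3079·sin0.0°, -0.1157) = (0.3079, 0.0000, -0.1157)
φ2=120.0°: virtual centre (-0.1486, 0.2575, -0.1273), radius l
φ3=240.0°: virtual centre (-0.1366, -0.2366, -0.1474), radius l
subtract pairs → two planes through P
linear system: -0.9131x+0.5149y = -0.0036−-0.0232z; -0.8890x+-0.4733y = -0.0118−-0.0635z
Cramer: x(z) = 0.0087-0.0491z;  y(z) = 0.0085-0.0420z
quadratic in z: (1.0042)z²+(0.2600)z+(-0.0995)=0, √Δ=0.6837 → z ∈ {-0.4699, 0.2110}; z = -0.4699 (taking z<0)
x = 0.0318, y = 0.0282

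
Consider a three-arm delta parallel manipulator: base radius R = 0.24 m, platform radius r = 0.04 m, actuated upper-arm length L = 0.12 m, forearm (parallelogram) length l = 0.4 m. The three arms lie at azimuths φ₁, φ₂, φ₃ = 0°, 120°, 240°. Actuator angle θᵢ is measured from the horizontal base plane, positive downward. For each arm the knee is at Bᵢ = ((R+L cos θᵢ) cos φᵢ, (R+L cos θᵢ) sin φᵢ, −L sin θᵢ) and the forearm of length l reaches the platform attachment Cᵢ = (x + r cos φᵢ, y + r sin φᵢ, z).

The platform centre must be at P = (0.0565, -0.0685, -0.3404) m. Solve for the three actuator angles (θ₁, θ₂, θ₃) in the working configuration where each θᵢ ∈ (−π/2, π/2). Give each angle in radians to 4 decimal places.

θ₁ = 0.3488, θ₂ = 1.2220, θ₃ = 0.5235

rotate P by −φ1: (0.0565, -0.0685, -0.3404)
  A cos θ + B sin θ = C:  0.1435·cos θ + -0.3404·sin θ = 0.0185
  √(A²+B²)=0.3694;  θ1 = -1.1718+1.5207 ≈ 0.3488
rotate P by −φ2: (-0.0876, -0.0147, -0.3404)
  A cos θ + B sin θ = C:  0.2876·cos θ + -0.3404·sin θ = -0.2216
  γ=atan2(-0.3404,0.2876)=-0.8693;  ψ=arccos(-0.4973)=2.0913;  θ2=γ+ψ≈1.2220
φ3=240.0° → target in arm frame (0.0311, 0.0832)
  A cos θ + B sin θ = C:  0.1689·cos θ + -0.3404·sin θ = -0.0239
  √(A²+B²)=0.3800;  θ3 = -1.1101+1.6336 ≈ 0.5235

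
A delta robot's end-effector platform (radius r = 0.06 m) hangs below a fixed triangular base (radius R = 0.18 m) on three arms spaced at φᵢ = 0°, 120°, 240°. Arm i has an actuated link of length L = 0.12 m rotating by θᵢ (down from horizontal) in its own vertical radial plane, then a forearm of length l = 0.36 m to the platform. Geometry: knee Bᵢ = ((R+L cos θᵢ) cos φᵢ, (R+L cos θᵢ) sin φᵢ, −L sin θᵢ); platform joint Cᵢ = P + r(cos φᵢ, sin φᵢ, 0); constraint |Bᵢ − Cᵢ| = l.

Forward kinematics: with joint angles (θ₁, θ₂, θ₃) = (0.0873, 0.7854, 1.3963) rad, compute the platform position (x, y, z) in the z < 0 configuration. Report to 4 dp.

O1 = (0.2395·cos0.0°, 0.2395·sin0.0°, -0.0105) = (0.2395, 0.0000, -0.0105)
O2 = (0.2049·cos120.0°, 0.2049·sin120.0°, -0.0849) = (-0.1024, 0.1774, -0.0849)
O3 = (0.1408·cos240.0°, 0.1408·sin240.0°, -0.1182) = (-0.0704, -0.1220, -0.1182)
subtract pairs → two planes through P
[-0.6839 0.3548 -0.1488]·P = -0.0083;  [-0.6199 -0.2439 -0.2154]·P = -0.0237
Cramer: x(z) = 0.0270-0.2914z;  y(z) = 0.0285-0.1425z
sphere 1 gives Az²+Bz+C=0 with A=1.1052, B=0.1367, C=-0.0835;  B²−4AC=0.3878;  roots -0.3436, 0.2199;  negative root z = -0.3436
x = 0.1271, y = 0.0775

(0.1271, 0.0775, -0.3436)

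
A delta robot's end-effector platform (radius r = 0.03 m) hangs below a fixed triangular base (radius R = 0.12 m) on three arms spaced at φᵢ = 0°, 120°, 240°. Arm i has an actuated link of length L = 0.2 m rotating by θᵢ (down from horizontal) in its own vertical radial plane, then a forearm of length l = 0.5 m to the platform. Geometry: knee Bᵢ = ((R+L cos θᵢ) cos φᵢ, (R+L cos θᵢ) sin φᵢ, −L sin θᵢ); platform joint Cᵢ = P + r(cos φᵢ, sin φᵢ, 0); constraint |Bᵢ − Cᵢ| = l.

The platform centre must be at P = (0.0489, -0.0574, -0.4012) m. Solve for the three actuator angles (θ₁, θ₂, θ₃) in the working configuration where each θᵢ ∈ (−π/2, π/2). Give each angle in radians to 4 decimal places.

θ₁ = -0.1745, θ₂ = 0.2617, θ₃ = -0.0874

rotate P by −φ1: (0.0489, -0.0574, -0.4012)
  A cos θ + B sin θ = C:  0.0411·cos θ + -0.4012·sin θ = 0.1101
  θ1 = atan2(B,A) + arccos(C/0.4033) = -0.1745
arm 2 (φ=120.0°): x'=-0.0742, y'=-0.0136
  A=0.1642, B=-0.4012, C=(l²−L²−A²−y'²−z²)/(2L)=0.0548
  √(A²+B²)=0.4335;  θ2 = -1.1824+1.4441 ≈ 0.2617
rotate P by −φ3: (0.0253, 0.0710, -0.4012)
  A cos θ + B sin θ = C:  0.0647·cos θ + -0.4012·sin θ = 0.0995
  √(A²+B²)=0.4064;  θ3 = -1.4108+1.3234 ≈ -0.0874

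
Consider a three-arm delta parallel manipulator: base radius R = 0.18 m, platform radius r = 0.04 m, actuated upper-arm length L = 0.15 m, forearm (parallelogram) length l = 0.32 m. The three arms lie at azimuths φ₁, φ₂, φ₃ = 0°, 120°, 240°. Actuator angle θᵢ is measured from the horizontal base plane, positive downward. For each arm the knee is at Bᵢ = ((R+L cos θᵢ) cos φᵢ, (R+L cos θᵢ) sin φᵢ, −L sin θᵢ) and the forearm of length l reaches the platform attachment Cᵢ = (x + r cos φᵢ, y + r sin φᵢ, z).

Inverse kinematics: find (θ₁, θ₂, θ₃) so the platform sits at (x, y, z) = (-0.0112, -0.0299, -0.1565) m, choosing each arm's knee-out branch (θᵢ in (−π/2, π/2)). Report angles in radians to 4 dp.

φ1=0.0° → target in arm frame (-0.0112, -0.0299)
  A=0.1512, B=-0.1565, C=(l²−L²−A²−y'²−z²)/(2L)=0.1055
  √(A²+B²)=0.2176;  θ1 = -0.8026+1.0646 ≈ 0.2620
φ2=120.0° → target in arm frame (-0.0203, 0.0246)
  A=0.1603, B=-0.1565, C=(l²−L²−A²−y'²−z²)/(2L)=0.0970
  γ=atan2(-0.1565,0.1603)=-0.7734;  ψ=arccos(0.4331)=1.1229;  θ2=γ+ψ≈0.3495
rotate P by −φ3: (0.0315, 0.0053, -0.1565)
  A=0.1085, B=-0.1565, C=(l²−L²−A²−y'²−z²)/(2L)=0.1454
  γ=atan2(-0.1565,0.1085)=-0.9646;  ψ=arccos(0.7633)=0.7024;  θ3=γ+ψ≈-0.2621

θ₁ = 0.2620, θ₂ = 0.3495, θ₃ = -0.2621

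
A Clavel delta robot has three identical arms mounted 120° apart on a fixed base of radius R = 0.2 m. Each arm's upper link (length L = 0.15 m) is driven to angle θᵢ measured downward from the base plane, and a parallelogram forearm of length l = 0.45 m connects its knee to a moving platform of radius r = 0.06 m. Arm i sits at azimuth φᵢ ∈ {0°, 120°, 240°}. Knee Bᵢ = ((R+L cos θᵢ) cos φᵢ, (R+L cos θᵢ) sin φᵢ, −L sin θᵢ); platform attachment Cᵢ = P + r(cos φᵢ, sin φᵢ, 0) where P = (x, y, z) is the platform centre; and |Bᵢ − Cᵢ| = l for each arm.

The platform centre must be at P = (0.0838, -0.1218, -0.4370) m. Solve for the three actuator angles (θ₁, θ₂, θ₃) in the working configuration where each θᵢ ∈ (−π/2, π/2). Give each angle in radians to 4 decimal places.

φ1=0.0° → target in arm frame (0.0838, -0.1218)
  e−x'=0.0562;  (l²−L²−(e−x')²−y'²−z²)/2L = -0.0965
  θ1 = atan2(B,A) + arccos(C/0.4406) = 0.3488
arm 2 (φ=120.0°): x'=-0.1474, y'=-0.0117
  A cos θ + B sin θ = C:  0.2874·cos θ + -0.4370·sin θ = -0.3123
  √(A²+B²)=0.5230;  θ2 = -0.9891+2.2107 ≈ 1.2216
φ3=240.0° → target in arm frame (0.0636, 0.1335)
  A=0.0764, B=-0.4370, C=(l²−L²−A²−y'²−z²)/(2L)=-0.1154
  √(A²+B²)=0.4436;  θ3 = -1.3977+1.8340 ≈ 0.4363

θ₁ = 0.3488, θ₂ = 1.2216, θ₃ = 0.4363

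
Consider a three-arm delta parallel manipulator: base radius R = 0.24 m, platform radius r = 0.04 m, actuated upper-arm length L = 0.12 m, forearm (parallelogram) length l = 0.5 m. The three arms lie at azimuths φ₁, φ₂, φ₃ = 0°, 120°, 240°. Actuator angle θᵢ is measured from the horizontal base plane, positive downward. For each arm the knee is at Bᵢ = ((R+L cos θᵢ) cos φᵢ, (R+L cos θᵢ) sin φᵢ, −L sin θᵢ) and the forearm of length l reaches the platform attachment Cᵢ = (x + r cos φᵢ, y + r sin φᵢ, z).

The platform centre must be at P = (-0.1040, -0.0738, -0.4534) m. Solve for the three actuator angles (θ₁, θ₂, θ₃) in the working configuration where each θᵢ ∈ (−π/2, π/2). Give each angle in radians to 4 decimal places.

rotate P by −φ1: (-0.1040, -0.0738, -0.4534)
  e−x'=0.3040;  (l²−L²−(e−x')²−y'²−z²)/2L = -0.2826
  γ=atan2(-0.4534,0.3040)=-0.9802;  ψ=arccos(-0.5178)=2.1150;  θ1=γ+ψ≈1.1349
φ2=120.0° → target in arm frame (-0.0119, 0.1270)
  e−x'=0.2119;  (l²−L²−(e−x')²−y'²−z²)/2L = -0.1292
  γ=atan2(-0.4534,0.2119)=-1.1336;  ψ=arccos(-0.2581)=1.8318;  θ2=γ+ψ≈0.6983
φ3=240.0° → target in arm frame (0.1159, -0.0532)
  A cos θ + B sin θ = C:  0.0841·cos θ + -0.4534·sin θ = 0.0839
  γ=atan2(-0.4534,0.0841)=-1.3874;  ψ=arccos(0.1819)=1.3879;  θ3=γ+ψ≈0.0005

θ₁ = 1.1349, θ₂ = 0.6983, θ₃ = 0.0005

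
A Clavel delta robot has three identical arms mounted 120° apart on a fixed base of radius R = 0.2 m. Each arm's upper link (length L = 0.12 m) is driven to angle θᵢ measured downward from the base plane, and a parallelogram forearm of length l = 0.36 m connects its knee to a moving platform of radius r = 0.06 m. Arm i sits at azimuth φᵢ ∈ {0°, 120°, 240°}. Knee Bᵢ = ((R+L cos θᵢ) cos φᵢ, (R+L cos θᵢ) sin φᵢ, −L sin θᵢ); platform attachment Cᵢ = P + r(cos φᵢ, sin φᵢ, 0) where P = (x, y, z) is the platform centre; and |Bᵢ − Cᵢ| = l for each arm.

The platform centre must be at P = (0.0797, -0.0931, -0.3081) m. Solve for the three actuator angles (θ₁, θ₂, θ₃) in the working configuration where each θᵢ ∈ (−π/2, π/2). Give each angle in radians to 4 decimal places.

φ1=0.0° → target in arm frame (0.0797, -0.0931)
  A cos θ + B sin θ = C:  0.0603·cos θ + -0.3081·sin θ = 0.0332
  θ1 = atan2(B,A) + arccos(C/0.3139) = 0.0873
φ2=120.0° → target in arm frame (-0.1205, -0.0225)
  A cos θ + B sin θ = C:  0.2605·cos θ + -0.3081·sin θ = -0.2003
  θ2 = atan2(B,A) + arccos(C/0.4035) = 1.2214
φ3=240.0° → target in arm frame (0.0408, 0.1156)
  A=0.0992, B=-0.3081, C=(l²−L²−A²−y'²−z²)/(2L)=-0.0122
  θ3 = atan2(B,A) + arccos(C/0.3237) = 0.3493

θ₁ = 0.0873, θ₂ = 1.2214, θ₃ = 0.3493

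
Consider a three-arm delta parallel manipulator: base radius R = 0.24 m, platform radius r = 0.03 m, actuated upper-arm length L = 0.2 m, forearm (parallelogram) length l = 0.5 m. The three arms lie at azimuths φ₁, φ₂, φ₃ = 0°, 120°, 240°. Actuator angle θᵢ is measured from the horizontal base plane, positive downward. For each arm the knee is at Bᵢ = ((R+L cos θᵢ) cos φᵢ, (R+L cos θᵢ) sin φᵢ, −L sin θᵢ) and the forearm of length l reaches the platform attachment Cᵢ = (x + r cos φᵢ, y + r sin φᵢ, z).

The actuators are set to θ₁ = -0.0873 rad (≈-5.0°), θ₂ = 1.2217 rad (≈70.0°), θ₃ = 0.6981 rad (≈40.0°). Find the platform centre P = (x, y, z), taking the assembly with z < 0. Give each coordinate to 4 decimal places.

(0.1646, -0.0884, -0.4096)

φ1=0.0°: virtual centre (0.4092, 0.0000, 0.0174), radius l
φ2=120.0°: virtual centre (-0.1392, 0.2411, -0.1879), radius l
arm 3 at φ=240.0°: (R−r)+L cos θ3 = 0.3632;  S3 = (-0.1816, -0.3146, -0.1286)
|S₂|²−|S₁|² = -0.0549;  |S₃|²−|S₁|² = -0.0193
plane₁₂: -1.0969x+0.4822y+-0.4107z = -0.0549
det = 1.2599;  x = 0.0348+-0.3169z,  y = -0.0347+0.1310z
into |P−S₁|² = l²: 1.1176z² + 0.1933z + -0.1083 = 0;  Δ = 0.5216;  z = -0.4096 or 0.2366 → z<0 root = -0.4096
x = 0.1646, y = -0.0884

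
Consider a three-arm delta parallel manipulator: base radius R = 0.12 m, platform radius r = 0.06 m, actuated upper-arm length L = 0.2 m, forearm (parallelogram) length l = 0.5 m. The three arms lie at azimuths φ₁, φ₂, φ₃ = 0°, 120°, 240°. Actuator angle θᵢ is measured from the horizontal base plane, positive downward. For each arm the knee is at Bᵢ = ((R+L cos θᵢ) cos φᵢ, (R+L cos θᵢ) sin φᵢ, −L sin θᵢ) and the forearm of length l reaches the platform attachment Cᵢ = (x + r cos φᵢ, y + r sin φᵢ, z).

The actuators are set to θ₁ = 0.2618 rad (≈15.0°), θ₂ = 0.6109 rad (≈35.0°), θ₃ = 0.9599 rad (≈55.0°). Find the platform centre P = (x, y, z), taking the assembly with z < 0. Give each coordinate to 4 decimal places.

φ1=0.0°: virtual centre (0.2532, 0.0000, -0.0518), radius l
arm 2 at φ=120.0°: (R−r)+L cos θ2 = 0.2238;  S2 = (-0.1119, 0.1938, -0.1147)
φ3=240.0°: virtual centre (-0.0874, -0.1513, -0.1638), radius l
subtract pairs → two planes through P
linear system: -0.7302x+0.3877y = -0.0035−-0.1259z; -0.6811x+-0.3026y = -0.0094−-0.2241z
Cramer: x(z) = 0.0097-0.2577z;  y(z) = 0.0092-0.1606z
into |P−S₁|² = l²: 1.0922z² + 0.2260z + -0.1880 = 0;  Δ = 0.8723;  z = -0.5310 or 0.3241 → z<0 root = -0.5310
x = 0.1466, y = 0.0945

(0.1466, 0.0945, -0.5310)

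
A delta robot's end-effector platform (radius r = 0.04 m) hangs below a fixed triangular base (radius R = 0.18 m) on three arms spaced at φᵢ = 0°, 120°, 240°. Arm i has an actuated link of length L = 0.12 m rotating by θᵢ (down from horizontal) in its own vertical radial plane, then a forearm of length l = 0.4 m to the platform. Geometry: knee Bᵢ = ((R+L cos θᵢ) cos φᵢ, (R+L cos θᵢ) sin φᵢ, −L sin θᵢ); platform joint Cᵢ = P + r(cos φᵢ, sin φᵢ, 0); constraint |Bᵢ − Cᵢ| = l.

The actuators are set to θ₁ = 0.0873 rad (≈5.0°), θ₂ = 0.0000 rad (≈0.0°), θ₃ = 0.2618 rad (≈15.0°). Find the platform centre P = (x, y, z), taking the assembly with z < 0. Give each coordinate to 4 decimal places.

(0.0048, 0.0234, -0.3180)

φ1=0.0°: virtual centre (0.2595, 0.0000, -0.0105), radius l
arm 2 at φ=120.0°: (R−r)+L cos θ2 = 0.2600;  centre 2 = (-0.1300, 0.2252, 0.0000)
centre 3 = (0.2559·cos240.0°, 0.2559·sin240.0°, -0.0311) = (-0.1280, -0.2216, -0.0311)
eliminate P² terms by subtracting sphere 1 from 2 and 3
plane₁₂: -0.7791x+0.4503y+0.0209z = 0.0001
det = 0.6943;  x = 0.0006+-0.0134z,  y = 0.0013+-0.0696z
quadratic in z: (1.0050)z²+(0.0277)z+(-0.0928)=0, √Δ=0.6115 → z ∈ {-0.3180, 0.2905}; z = -0.3180 (taking z<0)
x = 0.0048, y = 0.0234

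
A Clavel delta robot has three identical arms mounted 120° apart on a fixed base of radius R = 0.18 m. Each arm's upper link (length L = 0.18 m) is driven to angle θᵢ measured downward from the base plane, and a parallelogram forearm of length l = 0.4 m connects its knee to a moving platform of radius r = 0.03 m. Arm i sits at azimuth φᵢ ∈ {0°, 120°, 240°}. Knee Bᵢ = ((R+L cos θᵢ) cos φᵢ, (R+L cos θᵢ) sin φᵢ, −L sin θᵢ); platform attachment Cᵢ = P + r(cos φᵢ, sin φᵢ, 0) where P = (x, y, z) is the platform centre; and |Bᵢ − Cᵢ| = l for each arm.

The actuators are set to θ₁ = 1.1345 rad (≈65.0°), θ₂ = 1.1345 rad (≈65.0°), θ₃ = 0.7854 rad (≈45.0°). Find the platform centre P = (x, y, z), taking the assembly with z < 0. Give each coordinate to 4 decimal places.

φ1=0.0°: virtual centre (0.2261, 0.0000, -0.1631), radius l
centre 2 = (0.2261·cos120.0°, 0.2261·sin120.0°, -0.1631) = (-0.1130, 0.1958, -0.1631)
centre 3 = (0.2773·cos240.0°, 0.2773·sin240.0°, -0.1273) = (-0.1386, -0.2401, -0.1273)
|centre ₂|²−|centre ₁|² = 0.0000;  |centre ₃|²−|centre ₁|² = 0.0154
[-0.6782 0.3916 0.0000]·P = 0.0000;  [-0.7294 -0.4803 0.0717]·P = 0.0154
det = 0.6113;  x = -0.0098+0.0459z,  y = -0.0170+0.0796z
into |P−centre ₁|² = l²: 1.0084z² + 0.3019z + -0.0774 = 0;  Δ = 0.4035;  z = -0.4646 or 0.1653 → z<0 root = -0.4646
x = -0.0312, y = -0.0540

(-0.0312, -0.0540, -0.4646)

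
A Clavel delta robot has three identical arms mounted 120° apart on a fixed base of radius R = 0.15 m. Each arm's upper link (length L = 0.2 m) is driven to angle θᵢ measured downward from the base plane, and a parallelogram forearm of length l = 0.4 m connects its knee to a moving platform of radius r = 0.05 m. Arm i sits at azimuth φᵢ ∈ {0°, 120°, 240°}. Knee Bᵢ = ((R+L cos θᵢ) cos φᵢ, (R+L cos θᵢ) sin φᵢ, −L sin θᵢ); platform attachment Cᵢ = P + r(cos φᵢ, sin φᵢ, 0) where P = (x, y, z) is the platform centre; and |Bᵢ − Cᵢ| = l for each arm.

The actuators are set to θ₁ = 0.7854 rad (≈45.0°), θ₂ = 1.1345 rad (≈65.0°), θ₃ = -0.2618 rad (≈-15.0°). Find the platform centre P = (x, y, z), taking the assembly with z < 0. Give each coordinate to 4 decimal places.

φ1=0.0°: virtual centre (0.2414, 0.0000, -0.1414), radius l
S2 = (0.1845·cos120.0°, 0.1845·sin120.0°, -0.1813) = (-0.0923, 0.1598, -0.1813)
φ3=240.0°: virtual centre (-0.1466, -0.2539, 0.0518), radius l
subtract pairs → two planes through P
linear system: -0.6674x+0.3196y = -0.0114−-0.0797z; -0.7760x+-0.5078y = 0.0104−0.3864z
Cramer: x(z) = 0.0042+0.1414z;  y(z) = -0.0268+0.5447z
sphere 1 gives Az²+Bz+C=0 with A=1.3167, B=0.1865, C=-0.0830;  B²−4AC=0.4720;  roots -0.3317, 0.1901;  negative root z = -0.3317
x = -0.0427, y = -0.2075

(-0.0427, -0.2075, -0.3317)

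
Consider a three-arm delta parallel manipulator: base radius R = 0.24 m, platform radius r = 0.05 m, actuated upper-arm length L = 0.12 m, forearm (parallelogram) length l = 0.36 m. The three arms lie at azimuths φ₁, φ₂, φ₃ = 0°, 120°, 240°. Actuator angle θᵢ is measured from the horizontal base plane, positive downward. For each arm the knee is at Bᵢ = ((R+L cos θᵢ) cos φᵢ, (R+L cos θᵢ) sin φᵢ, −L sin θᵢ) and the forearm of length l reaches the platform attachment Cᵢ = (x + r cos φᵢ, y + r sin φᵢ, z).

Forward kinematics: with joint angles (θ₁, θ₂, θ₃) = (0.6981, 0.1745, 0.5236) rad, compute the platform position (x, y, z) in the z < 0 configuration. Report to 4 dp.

arm 1 at φ=0.0°: ρ1 = 0.2819;  centre 1 = (0.2819, 0.0000, -0.0771)
φ2=120.0°: virtual centre (-0.1541, 0.2669, -0.0208), radius l
centre 3 = (0.2939·cos240.0°, 0.2939·sin240.0°, -0.0600) = (-0.1470, -0.2545, -0.0600)
subtract pairs → two planes through P
[-0.8720 0.5338 0.1126]·P = 0.0100;  [-0.8578 -0.5091 0.0343]·P = 0.0046
det = 0.9018;  x = -0.0083+0.0838z,  y = 0.0051+-0.0740z
quadratic in z: (1.0125)z²+(0.1048)z+(-0.0394)=0, √Δ=0.4129 → z ∈ {-0.2557, 0.1521}; z = -0.2557 (taking z<0)
x = -0.0298, y = 0.0240

(-0.0298, 0.0240, -0.2557)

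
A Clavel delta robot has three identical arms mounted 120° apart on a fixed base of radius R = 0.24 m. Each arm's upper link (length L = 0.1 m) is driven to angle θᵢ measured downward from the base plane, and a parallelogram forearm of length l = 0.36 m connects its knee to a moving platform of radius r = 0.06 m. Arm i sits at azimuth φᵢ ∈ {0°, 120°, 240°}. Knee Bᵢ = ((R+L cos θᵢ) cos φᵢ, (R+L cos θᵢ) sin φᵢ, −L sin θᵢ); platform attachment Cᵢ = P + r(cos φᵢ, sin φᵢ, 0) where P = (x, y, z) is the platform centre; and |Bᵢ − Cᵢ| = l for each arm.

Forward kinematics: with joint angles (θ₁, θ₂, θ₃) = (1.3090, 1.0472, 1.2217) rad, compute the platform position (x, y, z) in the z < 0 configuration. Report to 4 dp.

φ1=0.0°: virtual centre (0.2059, 0.0000, -0.0966), radius l
arm 2 at φ=120.0°: (R−r)+L cos θ2 = 0.2300;  centre 2 = (-0.1150, 0.1992, -0.0866)
arm 3 at φ=240.0°: (R−r)+L cos θ3 = 0.2142;  centre 3 = (-0.1071, -0.1855, -0.0940)
|centre ₂|²−|centre ₁|² = 0.0087;  |centre ₃|²−|centre ₁|² = 0.0030
linear system: -0.6418x+0.3984y = 0.0087−0.0200z; -0.6260x+-0.3710y = 0.0030−0.0052z
Cramer: x(z) = -0.0091+0.0195z;  y(z) = 0.0072-0.0187z
sphere 1 gives Az²+Bz+C=0 with A=1.0007, B=0.1845, C=-0.0740;  B²−4AC=0.3303;  roots -0.3794, 0.1950;  negative root z = -0.3794
x = -0.0165, y = 0.0143

(-0.0165, 0.0143, -0.3794)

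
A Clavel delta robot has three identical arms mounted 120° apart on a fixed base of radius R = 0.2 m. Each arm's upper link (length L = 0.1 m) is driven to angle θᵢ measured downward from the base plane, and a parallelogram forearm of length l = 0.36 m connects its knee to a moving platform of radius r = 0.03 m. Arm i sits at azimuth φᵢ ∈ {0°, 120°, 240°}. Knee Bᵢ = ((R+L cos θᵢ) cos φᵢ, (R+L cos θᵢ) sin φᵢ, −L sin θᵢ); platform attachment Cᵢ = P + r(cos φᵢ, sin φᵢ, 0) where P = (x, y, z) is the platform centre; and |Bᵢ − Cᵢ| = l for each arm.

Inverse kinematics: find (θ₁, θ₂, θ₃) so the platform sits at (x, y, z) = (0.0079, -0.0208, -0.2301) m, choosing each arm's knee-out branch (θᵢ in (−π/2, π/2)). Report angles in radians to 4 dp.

rotate P by −φ1: (0.0079, -0.0208, -0.2301)
  e−x'=0.1621;  (l²−L²−(e−x')²−y'²−z²)/2L = 0.1997
  θ1 = atan2(B,A) + arccos(C/0.2815) = -0.1752
rotate P by −φ2: (-0.0220, 0.0036, -0.2301)
  e−x'=0.1920;  (l²−L²−(e−x')²−y'²−z²)/2L = 0.1490
  γ=atan2(-0.2301,0.1920)=-0.8755;  ψ=arccos(0.4971)=1.0506;  θ2=γ+ψ≈0.1750
arm 3 (φ=240.0°): x'=0.0141, y'=0.0172
  e−x'=0.1559;  (l²−L²−(e−x')²−y'²−z²)/2L = 0.2102
  θ3 = atan2(B,A) + arccos(C/0.2780) = -0.2619

θ₁ = -0.1752, θ₂ = 0.1750, θ₃ = -0.2619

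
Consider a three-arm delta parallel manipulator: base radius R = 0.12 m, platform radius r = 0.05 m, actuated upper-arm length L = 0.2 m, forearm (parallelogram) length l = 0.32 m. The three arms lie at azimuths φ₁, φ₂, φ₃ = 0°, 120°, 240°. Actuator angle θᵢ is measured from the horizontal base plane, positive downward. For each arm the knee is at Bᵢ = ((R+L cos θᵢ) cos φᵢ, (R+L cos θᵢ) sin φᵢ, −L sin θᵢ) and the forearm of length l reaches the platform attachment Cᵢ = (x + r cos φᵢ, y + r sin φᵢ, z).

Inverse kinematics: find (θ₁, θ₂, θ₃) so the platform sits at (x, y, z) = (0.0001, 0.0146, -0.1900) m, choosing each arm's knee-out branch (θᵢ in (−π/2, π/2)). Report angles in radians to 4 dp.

θ₁ = 0.0876, θ₂ = 0.0002, θ₃ = 0.1741

arm 1 (φ=0.0°): x'=0.0001, y'=0.0146
  A=0.0699, B=-0.1900, C=(l²−L²−A²−y'²−z²)/(2L)=0.0530
  √(A²+B²)=0.2025;  θ1 = -1.2183+1.3059 ≈ 0.0876
rotate P by −φ2: (0.0126, -0.0074, -0.1900)
  A=0.0574, B=-0.1900, C=(l²−L²−A²−y'²−z²)/(2L)=0.0574
  γ=atan2(-0.1900,0.0574)=-1.2774;  ψ=arccos(0.2891)=1.2775;  θ2=γ+ψ≈0.0002
arm 3 (φ=240.0°): x'=-0.0127, y'=-0.0072
  e−x'=0.0827;  (l²−L²−(e−x')²−y'²−z²)/2L = 0.0485
  θ3 = atan2(B,A) + arccos(C/0.2072) = 0.1741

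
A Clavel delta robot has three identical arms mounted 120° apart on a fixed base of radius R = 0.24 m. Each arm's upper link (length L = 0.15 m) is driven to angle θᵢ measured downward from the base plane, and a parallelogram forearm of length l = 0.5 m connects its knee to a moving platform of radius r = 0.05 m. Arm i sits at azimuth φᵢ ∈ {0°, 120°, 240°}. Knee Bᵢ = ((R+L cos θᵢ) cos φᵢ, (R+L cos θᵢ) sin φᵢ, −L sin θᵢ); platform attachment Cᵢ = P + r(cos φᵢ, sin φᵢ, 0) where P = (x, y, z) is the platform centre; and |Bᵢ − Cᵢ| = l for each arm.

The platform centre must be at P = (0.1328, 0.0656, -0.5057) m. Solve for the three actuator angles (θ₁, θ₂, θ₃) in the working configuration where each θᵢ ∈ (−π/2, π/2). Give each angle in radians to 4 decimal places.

φ1=0.0° → target in arm frame (0.1328, 0.0656)
  A=0.0572, B=-0.5057, C=(l²−L²−A²−y'²−z²)/(2L)=-0.1194
  γ=atan2(-0.5057,0.0572)=-1.4582;  ψ=arccos(-0.2345)=1.8075;  θ1=γ+ψ≈0.3494
rotate P by −φ2: (-0.0096, -0.1478, -0.5057)
  A=0.1996, B=-0.5057, C=(l²−L²−A²−y'²−z²)/(2L)=-0.2997
  √(A²+B²)=0.5437;  θ2 = -1.1949+2.1547 ≈ 0.9598
φ3=240.0° → target in arm frame (-0.1232, 0.0822)
  A=0.3132, B=-0.5057, C=(l²−L²−A²−y'²−z²)/(2L)=-0.4436
  γ=atan2(-0.5057,0.3132)=-1.0163;  ψ=arccos(-0.7458)=2.4126;  θ3=γ+ψ≈1.3963

θ₁ = 0.3494, θ₂ = 0.9598, θ₃ = 1.3963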